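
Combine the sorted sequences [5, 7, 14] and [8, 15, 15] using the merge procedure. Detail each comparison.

Merging process:

Compare 5 vs 8: take 5 from left. Merged: [5]
Compare 7 vs 8: take 7 from left. Merged: [5, 7]
Compare 14 vs 8: take 8 from right. Merged: [5, 7, 8]
Compare 14 vs 15: take 14 from left. Merged: [5, 7, 8, 14]
Append remaining from right: [15, 15]. Merged: [5, 7, 8, 14, 15, 15]

Final merged array: [5, 7, 8, 14, 15, 15]
Total comparisons: 4

The merged array is [5, 7, 8, 14, 15, 15], requiring 4 comparisons. The merge step runs in O(n) time where n is the total number of elements.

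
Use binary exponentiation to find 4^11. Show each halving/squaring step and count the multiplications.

Computing 4^11 by squaring (build up from 4^1; each line after the first costs one multiplication):

4^1 = 4
4^2 = (4^1)^2 = 4^2 = 16
4^4 = (4^2)^2 = 16^2 = 256
4^5 = 4 * 4^4 = 4 * 256 = 1024
4^10 = (4^5)^2 = 1024^2 = 1048576
4^11 = 4 * 4^10 = 4 * 1048576 = 4194304

Result: 4194304
Multiplications needed: 5 (5 lines after 4^1)

4^11 = 4194304. Using exponentiation by squaring, this requires 5 multiplications. The key idea: if the exponent is even, square the half-power; if odd, multiply by the base once.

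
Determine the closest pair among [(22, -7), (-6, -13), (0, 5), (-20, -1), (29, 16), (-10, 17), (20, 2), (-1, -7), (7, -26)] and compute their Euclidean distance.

Computing all pairwise distances among 9 points:

d((22, -7), (-6, -13)) = 28.6356
d((22, -7), (0, 5)) = 25.0599
d((22, -7), (-20, -1)) = 42.4264
d((22, -7), (29, 16)) = 24.0416
d((22, -7), (-10, 17)) = 40.0
d((22, -7), (20, 2)) = 9.2195
d((22, -7), (-1, -7)) = 23.0
d((22, -7), (7, -26)) = 24.2074
d((-6, -13), (0, 5)) = 18.9737
d((-6, -13), (-20, -1)) = 18.4391
d((-6, -13), (29, 16)) = 45.4533
d((-6, -13), (-10, 17)) = 30.2655
d((-6, -13), (20, 2)) = 30.0167
d((-6, -13), (-1, -7)) = 7.8102 <-- minimum
d((-6, -13), (7, -26)) = 18.3848
d((0, 5), (-20, -1)) = 20.8806
d((0, 5), (29, 16)) = 31.0161
d((0, 5), (-10, 17)) = 15.6205
d((0, 5), (20, 2)) = 20.2237
d((0, 5), (-1, -7)) = 12.0416
d((0, 5), (7, -26)) = 31.7805
d((-20, -1), (29, 16)) = 51.8652
d((-20, -1), (-10, 17)) = 20.5913
d((-20, -1), (20, 2)) = 40.1123
d((-20, -1), (-1, -7)) = 19.9249
d((-20, -1), (7, -26)) = 36.7967
d((29, 16), (-10, 17)) = 39.0128
d((29, 16), (20, 2)) = 16.6433
d((29, 16), (-1, -7)) = 37.8021
d((29, 16), (7, -26)) = 47.4131
d((-10, 17), (20, 2)) = 33.541
d((-10, 17), (-1, -7)) = 25.632
d((-10, 17), (7, -26)) = 46.2385
d((20, 2), (-1, -7)) = 22.8473
d((20, 2), (7, -26)) = 30.8707
d((-1, -7), (7, -26)) = 20.6155

Closest pair: (-6, -13) and (-1, -7) with distance 7.8102

The closest pair is (-6, -13) and (-1, -7) with Euclidean distance 7.8102. For 9 points, brute-force pairwise comparison is shown above. For large n, the divide-and-conquer algorithm (sort by x, recurse on halves, check the dividing strip) achieves O(n log n).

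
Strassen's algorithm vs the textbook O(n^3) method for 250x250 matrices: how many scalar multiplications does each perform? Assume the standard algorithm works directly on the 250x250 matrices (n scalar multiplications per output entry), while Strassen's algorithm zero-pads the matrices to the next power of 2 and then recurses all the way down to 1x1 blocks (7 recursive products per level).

Matrix multiplication for 250x250 matrices:

Strassen's algorithm requires power-of-2 dimensions. Pad 250x250 to 256x256 (next power of 2).

Standard algorithm: 250^3 = 15625000 multiplications
Strassen's algorithm: 7^(log2(256)) = 7^8 = 5764801 multiplications
Savings: 15625000 - 5764801 = 9860199 multiplications

Standard: 15625000 multiplications (250^3). Strassen: 5764801 multiplications (7^8, after padding to 256x256). Strassen reduces 8 recursive multiplications to 7 at each level.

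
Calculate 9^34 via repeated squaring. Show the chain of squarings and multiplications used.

Computing 9^34 by squaring (build up from 9^1; each line after the first costs one multiplication):

9^1 = 9
9^2 = (9^1)^2 = 9^2 = 81
9^4 = (9^2)^2 = 81^2 = 6561
9^8 = (9^4)^2 = 6561^2 = 43046721
9^16 = (9^8)^2 = 43046721^2 = 1853020188851841
9^17 = 9 * 9^16 = 9 * 1853020188851841 = 16677181699666569
9^34 = (9^17)^2 = 16677181699666569^2 = 278128389443693511257285776231761

Result: 278128389443693511257285776231761
Multiplications needed: 6 (6 lines after 9^1)

9^34 = 278128389443693511257285776231761. Using exponentiation by squaring, this requires 6 multiplications. The key idea: if the exponent is even, square the half-power; if odd, multiply by the base once.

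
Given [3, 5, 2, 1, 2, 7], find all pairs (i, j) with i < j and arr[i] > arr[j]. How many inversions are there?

Finding inversions in [3, 5, 2, 1, 2, 7]:

(0, 2): arr[0]=3 > arr[2]=2
(0, 3): arr[0]=3 > arr[3]=1
(0, 4): arr[0]=3 > arr[4]=2
(1, 2): arr[1]=5 > arr[2]=2
(1, 3): arr[1]=5 > arr[3]=1
(1, 4): arr[1]=5 > arr[4]=2
(2, 3): arr[2]=2 > arr[3]=1

Total inversions: 7

The array has 7 inversion(s): (0,2), (0,3), (0,4), (1,2), (1,3), (1,4), (2,3). Each pair (i,j) satisfies i < j and arr[i] > arr[j].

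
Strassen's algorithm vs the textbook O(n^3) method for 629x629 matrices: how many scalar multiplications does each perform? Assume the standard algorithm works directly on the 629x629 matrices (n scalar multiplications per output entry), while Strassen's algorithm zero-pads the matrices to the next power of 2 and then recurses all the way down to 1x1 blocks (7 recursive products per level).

Matrix multiplication for 629x629 matrices:

Strassen's algorithm requires power-of-2 dimensions. Pad 629x629 to 1024x1024 (next power of 2).

Standard algorithm: 629^3 = 248858189 multiplications
Strassen's algorithm: 7^(log2(1024)) = 7^10 = 282475249 multiplications
Difference: 248858189 - 282475249 = -33617060 (Strassen uses MORE here due to padding overhead — for small or just-over-power-of-2 n, padding can outweigh the per-level savings)

Standard: 248858189 multiplications (629^3). Strassen: 282475249 multiplications (7^10, after padding to 1024x1024). Strassen reduces 8 recursive multiplications to 7 at each level.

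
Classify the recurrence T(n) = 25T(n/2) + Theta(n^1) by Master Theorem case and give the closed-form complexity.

Master Theorem for T(n) = 25T(n/2) + O(n^1):

a = 25, b = 2, c = 1
log_b(a) = log_2(25) = 4.6439

Case 1: c = 1 < log_2(25) = 4.6439
T(n) = O(n^(log_2 25))

For T(n) = 25T(n/2) + O(n^1): log_2(25) = 4.6439. This is Case 1 of the Master Theorem (c < log_b(a), work dominated by leaves), giving O(n^(log_2 25)).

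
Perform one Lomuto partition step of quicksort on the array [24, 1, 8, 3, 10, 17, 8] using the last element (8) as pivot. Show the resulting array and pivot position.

Lomuto partition with pivot = 8:

Initial array: [24, 1, 8, 3, 10, 17, 8]

arr[0]=24 > 8: no swap
arr[1]=1 <= 8: swap with position 0, array becomes [1, 24, 8, 3, 10, 17, 8]
arr[2]=8 <= 8: swap with position 1, array becomes [1, 8, 24, 3, 10, 17, 8]
arr[3]=3 <= 8: swap with position 2, array becomes [1, 8, 3, 24, 10, 17, 8]
arr[4]=10 > 8: no swap
arr[5]=17 > 8: no swap

Place pivot at position 3: [1, 8, 3, 8, 10, 17, 24]
Pivot position: 3

After partitioning with pivot 8, the array becomes [1, 8, 3, 8, 10, 17, 24]. The pivot is placed at index 3. All elements to the left of the pivot are <= 8, and all elements to the right are > 8.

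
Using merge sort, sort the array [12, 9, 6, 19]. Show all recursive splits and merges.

Merge sort trace:

Split: [12, 9, 6, 19] -> [12, 9] and [6, 19]
  Split: [12, 9] -> [12] and [9]
  Merge: [12] + [9] -> [9, 12]
  Split: [6, 19] -> [6] and [19]
  Merge: [6] + [19] -> [6, 19]
Merge: [9, 12] + [6, 19] -> [6, 9, 12, 19]

Final sorted array: [6, 9, 12, 19]

The merge sort proceeds by recursively splitting the array and merging sorted halves.
After all merges, the sorted array is [6, 9, 12, 19].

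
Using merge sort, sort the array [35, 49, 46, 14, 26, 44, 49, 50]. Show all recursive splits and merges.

Merge sort trace:

Split: [35, 49, 46, 14, 26, 44, 49, 50] -> [35, 49, 46, 14] and [26, 44, 49, 50]
  Split: [35, 49, 46, 14] -> [35, 49] and [46, 14]
    Split: [35, 49] -> [35] and [49]
    Merge: [35] + [49] -> [35, 49]
    Split: [46, 14] -> [46] and [14]
    Merge: [46] + [14] -> [14, 46]
  Merge: [35, 49] + [14, 46] -> [14, 35, 46, 49]
  Split: [26, 44, 49, 50] -> [26, 44] and [49, 50]
    Split: [26, 44] -> [26] and [44]
    Merge: [26] + [44] -> [26, 44]
    Split: [49, 50] -> [49] and [50]
    Merge: [49] + [50] -> [49, 50]
  Merge: [26, 44] + [49, 50] -> [26, 44, 49, 50]
Merge: [14, 35, 46, 49] + [26, 44, 49, 50] -> [14, 26, 35, 44, 46, 49, 49, 50]

Final sorted array: [14, 26, 35, 44, 46, 49, 49, 50]

The merge sort proceeds by recursively splitting the array and merging sorted halves.
After all merges, the sorted array is [14, 26, 35, 44, 46, 49, 49, 50].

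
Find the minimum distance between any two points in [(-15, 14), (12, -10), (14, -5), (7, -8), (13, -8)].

Computing all pairwise distances among 5 points:

d((-15, 14), (12, -10)) = 36.1248
d((-15, 14), (14, -5)) = 34.6699
d((-15, 14), (7, -8)) = 31.1127
d((-15, 14), (13, -8)) = 35.609
d((12, -10), (14, -5)) = 5.3852
d((12, -10), (7, -8)) = 5.3852
d((12, -10), (13, -8)) = 2.2361 <-- minimum
d((14, -5), (7, -8)) = 7.6158
d((14, -5), (13, -8)) = 3.1623
d((7, -8), (13, -8)) = 6.0

Closest pair: (12, -10) and (13, -8) with distance 2.2361

The closest pair is (12, -10) and (13, -8) with Euclidean distance 2.2361. For 5 points, brute-force pairwise comparison is shown above. For large n, the divide-and-conquer algorithm (sort by x, recurse on halves, check the dividing strip) achieves O(n log n).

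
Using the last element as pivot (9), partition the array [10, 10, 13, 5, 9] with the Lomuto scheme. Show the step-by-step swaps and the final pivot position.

Lomuto partition with pivot = 9:

Initial array: [10, 10, 13, 5, 9]

arr[0]=10 > 9: no swap
arr[1]=10 > 9: no swap
arr[2]=13 > 9: no swap
arr[3]=5 <= 9: swap with position 0, array becomes [5, 10, 13, 10, 9]

Place pivot at position 1: [5, 9, 13, 10, 10]
Pivot position: 1

After partitioning with pivot 9, the array becomes [5, 9, 13, 10, 10]. The pivot is placed at index 1. All elements to the left of the pivot are <= 9, and all elements to the right are > 9.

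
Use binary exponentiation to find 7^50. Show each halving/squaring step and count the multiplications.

Computing 7^50 by squaring (build up from 7^1; each line after the first costs one multiplication):

7^1 = 7
7^2 = (7^1)^2 = 7^2 = 49
7^3 = 7 * 7^2 = 7 * 49 = 343
7^6 = (7^3)^2 = 343^2 = 117649
7^12 = (7^6)^2 = 117649^2 = 13841287201
7^24 = (7^12)^2 = 13841287201^2 = 191581231380566414401
7^25 = 7 * 7^24 = 7 * 191581231380566414401 = 1341068619663964900807
7^50 = (7^25)^2 = 1341068619663964900807^2 = 1798465042647412146620280340569649349251249

Result: 1798465042647412146620280340569649349251249
Multiplications needed: 7 (7 lines after 7^1)

7^50 = 1798465042647412146620280340569649349251249. Using exponentiation by squaring, this requires 7 multiplications. The key idea: if the exponent is even, square the half-power; if odd, multiply by the base once.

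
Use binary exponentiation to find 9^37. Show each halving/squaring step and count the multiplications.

Computing 9^37 by squaring (build up from 9^1; each line after the first costs one multiplication):

9^1 = 9
9^2 = (9^1)^2 = 9^2 = 81
9^4 = (9^2)^2 = 81^2 = 6561
9^8 = (9^4)^2 = 6561^2 = 43046721
9^9 = 9 * 9^8 = 9 * 43046721 = 387420489
9^18 = (9^9)^2 = 387420489^2 = 150094635296999121
9^36 = (9^18)^2 = 150094635296999121^2 = 22528399544939174411840147874772641
9^37 = 9 * 9^36 = 9 * 22528399544939174411840147874772641 = 202755595904452569706561330872953769

Result: 202755595904452569706561330872953769
Multiplications needed: 7 (7 lines after 9^1)

9^37 = 202755595904452569706561330872953769. Using exponentiation by squaring, this requires 7 multiplications. The key idea: if the exponent is even, square the half-power; if odd, multiply by the base once.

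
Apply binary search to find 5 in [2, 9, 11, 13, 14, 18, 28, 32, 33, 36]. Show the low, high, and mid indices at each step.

Binary search for 5 in [2, 9, 11, 13, 14, 18, 28, 32, 33, 36]:

lo=0, hi=9, mid=4, arr[mid]=14 -> 14 > 5, search left half
lo=0, hi=3, mid=1, arr[mid]=9 -> 9 > 5, search left half
lo=0, hi=0, mid=0, arr[mid]=2 -> 2 < 5, search right half
lo=1 > hi=0, target 5 not found

Binary search determines that 5 is not in the array after 3 comparisons. The search space was exhausted without finding the target.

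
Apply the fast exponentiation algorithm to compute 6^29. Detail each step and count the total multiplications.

Computing 6^29 by squaring (build up from 6^1; each line after the first costs one multiplication):

6^1 = 6
6^2 = (6^1)^2 = 6^2 = 36
6^3 = 6 * 6^2 = 6 * 36 = 216
6^6 = (6^3)^2 = 216^2 = 46656
6^7 = 6 * 6^6 = 6 * 46656 = 279936
6^14 = (6^7)^2 = 279936^2 = 78364164096
6^28 = (6^14)^2 = 78364164096^2 = 6140942214464815497216
6^29 = 6 * 6^28 = 6 * 6140942214464815497216 = 36845653286788892983296

Result: 36845653286788892983296
Multiplications needed: 7 (7 lines after 6^1)

6^29 = 36845653286788892983296. Using exponentiation by squaring, this requires 7 multiplications. The key idea: if the exponent is even, square the half-power; if odd, multiply by the base once.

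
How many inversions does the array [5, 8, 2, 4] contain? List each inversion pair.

Finding inversions in [5, 8, 2, 4]:

(0, 2): arr[0]=5 > arr[2]=2
(0, 3): arr[0]=5 > arr[3]=4
(1, 2): arr[1]=8 > arr[2]=2
(1, 3): arr[1]=8 > arr[3]=4

Total inversions: 4

The array has 4 inversion(s): (0,2), (0,3), (1,2), (1,3). Each pair (i,j) satisfies i < j and arr[i] > arr[j].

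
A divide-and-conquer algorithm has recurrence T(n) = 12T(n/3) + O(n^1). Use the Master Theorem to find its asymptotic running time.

Master Theorem for T(n) = 12T(n/3) + O(n^1):

a = 12, b = 3, c = 1
log_b(a) = log_3(12) = 2.2619

Case 1: c = 1 < log_3(12) = 2.2619
T(n) = O(n^(log_3 12))

For T(n) = 12T(n/3) + O(n^1): log_3(12) = 2.2619. This is Case 1 of the Master Theorem (c < log_b(a), work dominated by leaves), giving O(n^(log_3 12)).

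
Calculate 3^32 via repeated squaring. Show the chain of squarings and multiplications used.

Computing 3^32 by squaring (build up from 3^1; each line after the first costs one multiplication):

3^1 = 3
3^2 = (3^1)^2 = 3^2 = 9
3^4 = (3^2)^2 = 9^2 = 81
3^8 = (3^4)^2 = 81^2 = 6561
3^16 = (3^8)^2 = 6561^2 = 43046721
3^32 = (3^16)^2 = 43046721^2 = 1853020188851841

Result: 1853020188851841
Multiplications needed: 5 (5 lines after 3^1)

3^32 = 1853020188851841. Using exponentiation by squaring, this requires 5 multiplications. The key idea: if the exponent is even, square the half-power; if odd, multiply by the base once.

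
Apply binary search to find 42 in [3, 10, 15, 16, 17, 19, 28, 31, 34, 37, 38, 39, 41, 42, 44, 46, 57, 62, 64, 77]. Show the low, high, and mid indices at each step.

Binary search for 42 in [3, 10, 15, 16, 17, 19, 28, 31, 34, 37, 38, 39, 41, 42, 44, 46, 57, 62, 64, 77]:

lo=0, hi=19, mid=9, arr[mid]=37 -> 37 < 42, search right half
lo=10, hi=19, mid=14, arr[mid]=44 -> 44 > 42, search left half
lo=10, hi=13, mid=11, arr[mid]=39 -> 39 < 42, search right half
lo=12, hi=13, mid=12, arr[mid]=41 -> 41 < 42, search right half
lo=13, hi=13, mid=13, arr[mid]=42 -> Found target at index 13!

Binary search finds 42 at index 13 after 5 comparisons. The search repeatedly halves the search space by comparing with the middle element.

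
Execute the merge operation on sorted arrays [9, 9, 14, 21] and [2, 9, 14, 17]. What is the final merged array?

Merging process:

Compare 9 vs 2: take 2 from right. Merged: [2]
Compare 9 vs 9: take 9 from left. Merged: [2, 9]
Compare 9 vs 9: take 9 from left. Merged: [2, 9, 9]
Compare 14 vs 9: take 9 from right. Merged: [2, 9, 9, 9]
Compare 14 vs 14: take 14 from left. Merged: [2, 9, 9, 9, 14]
Compare 21 vs 14: take 14 from right. Merged: [2, 9, 9, 9, 14, 14]
Compare 21 vs 17: take 17 from right. Merged: [2, 9, 9, 9, 14, 14, 17]
Append remaining from left: [21]. Merged: [2, 9, 9, 9, 14, 14, 17, 21]

Final merged array: [2, 9, 9, 9, 14, 14, 17, 21]
Total comparisons: 7

The merged array is [2, 9, 9, 9, 14, 14, 17, 21], requiring 7 comparisons. The merge step runs in O(n) time where n is the total number of elements.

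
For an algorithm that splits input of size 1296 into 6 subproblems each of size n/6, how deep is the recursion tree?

For divide and conquer with division factor 6:

Problem sizes at each level:
Level 0: 1296
Level 1: 216
Level 2: 36
Level 3: 6
Level 4: 1

The root is level 0 and the size-1 base case is level 4 (the tree spans levels 0 through 4, i.e. 5 levels counting the root), so the depth is the number of divisions: log_6(1296) = 4

The recursion tree depth is log_6(1296) = 4. At each level, the problem size is divided by 6, so it takes 4 divisions to reduce to a base case of size 1. The algorithm makes 6 recursive calls at each level.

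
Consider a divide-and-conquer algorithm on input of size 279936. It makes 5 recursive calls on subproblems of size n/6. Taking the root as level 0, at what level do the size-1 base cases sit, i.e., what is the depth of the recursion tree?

For divide and conquer with division factor 6:

Problem sizes at each level:
Level 0: 279936
Level 1: 46656
Level 2: 7776
Level 3: 1296
Level 4: 216
Level 5: 36
Level 6: 6
Level 7: 1

The root is level 0 and the size-1 base case is level 7 (the tree spans levels 0 through 7, i.e. 8 levels counting the root), so the depth is the number of divisions: log_6(279936) = 7

The recursion tree depth is log_6(279936) = 7. At each level, the problem size is divided by 6, so it takes 7 divisions to reduce to a base case of size 1. The algorithm makes 5 recursive calls at each level.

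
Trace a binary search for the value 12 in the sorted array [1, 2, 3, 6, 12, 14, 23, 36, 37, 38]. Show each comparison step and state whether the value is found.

Binary search for 12 in [1, 2, 3, 6, 12, 14, 23, 36, 37, 38]:

lo=0, hi=9, mid=4, arr[mid]=12 -> Found target at index 4!

Binary search finds 12 at index 4 after 1 comparisons. The search repeatedly halves the search space by comparing with the middle element.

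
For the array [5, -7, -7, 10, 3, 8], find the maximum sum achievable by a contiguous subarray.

Using Kadane's algorithm on [5, -7, -7, 10, 3, 8]:

Scanning through the array:
Position 1 (value -7): max_ending_here = -2, max_so_far = 5
Position 2 (value -7): max_ending_here = -7, max_so_far = 5
Position 3 (value 10): max_ending_here = 10, max_so_far = 10
Position 4 (value 3): max_ending_here = 13, max_so_far = 13
Position 5 (value 8): max_ending_here = 21, max_so_far = 21

Maximum subarray: [10, 3, 8]
Maximum sum: 21

The maximum subarray is [10, 3, 8] with sum 21. This subarray runs from index 3 to index 5.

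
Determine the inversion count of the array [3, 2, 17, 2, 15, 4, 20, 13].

Finding inversions in [3, 2, 17, 2, 15, 4, 20, 13]:

(0, 1): arr[0]=3 > arr[1]=2
(0, 3): arr[0]=3 > arr[3]=2
(2, 3): arr[2]=17 > arr[3]=2
(2, 4): arr[2]=17 > arr[4]=15
(2, 5): arr[2]=17 > arr[5]=4
(2, 7): arr[2]=17 > arr[7]=13
(4, 5): arr[4]=15 > arr[5]=4
(4, 7): arr[4]=15 > arr[7]=13
(6, 7): arr[6]=20 > arr[7]=13

Total inversions: 9

The array has 9 inversion(s): (0,1), (0,3), (2,3), (2,4), (2,5), (2,7), (4,5), (4,7), (6,7). Each pair (i,j) satisfies i < j and arr[i] > arr[j].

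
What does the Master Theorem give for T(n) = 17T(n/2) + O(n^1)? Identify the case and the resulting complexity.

Master Theorem for T(n) = 17T(n/2) + O(n^1):

a = 17, b = 2, c = 1
log_b(a) = log_2(17) = 4.0875

Case 1: c = 1 < log_2(17) = 4.0875
T(n) = O(n^(log_2 17))

For T(n) = 17T(n/2) + O(n^1): log_2(17) = 4.0875. This is Case 1 of the Master Theorem (c < log_b(a), work dominated by leaves), giving O(n^(log_2 17)).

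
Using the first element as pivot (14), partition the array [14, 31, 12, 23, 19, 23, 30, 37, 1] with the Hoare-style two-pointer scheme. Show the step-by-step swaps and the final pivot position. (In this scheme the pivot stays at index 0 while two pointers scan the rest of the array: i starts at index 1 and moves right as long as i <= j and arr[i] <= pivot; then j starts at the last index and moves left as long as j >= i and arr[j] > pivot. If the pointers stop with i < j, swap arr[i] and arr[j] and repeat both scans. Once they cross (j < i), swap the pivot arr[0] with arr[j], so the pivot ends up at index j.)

Hoare-style two-pointer partition with pivot = 14:

Initial array: [14, 31, 12, 23, 19, 23, 30, 37, 1]

Pointers start at i = 1, j = 8.
i stops at index 1 (arr[1]=31 > 14), j stops at index 8 (arr[8]=1 <= 14): swap arr[1] and arr[8], array becomes [14, 1, 12, 23, 19, 23, 30, 37, 31]
i ends at 3, j ends at 2: the pointers have crossed (j < i), so scanning stops.

Swap pivot arr[0] with arr[2] to place pivot at position 2: [12, 1, 14, 23, 19, 23, 30, 37, 31]
Pivot position: 2

After partitioning with pivot 14, the array becomes [12, 1, 14, 23, 19, 23, 30, 37, 31]. The pivot is placed at index 2. All elements to the left of the pivot are <= 14, and all elements to the right are > 14.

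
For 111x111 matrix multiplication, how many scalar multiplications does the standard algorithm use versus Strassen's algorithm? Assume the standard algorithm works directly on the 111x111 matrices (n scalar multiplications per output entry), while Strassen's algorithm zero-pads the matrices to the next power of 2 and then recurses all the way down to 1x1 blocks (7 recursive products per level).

Matrix multiplication for 111x111 matrices:

Strassen's algorithm requires power-of-2 dimensions. Pad 111x111 to 128x128 (next power of 2).

Standard algorithm: 111^3 = 1367631 multiplications
Strassen's algorithm: 7^(log2(128)) = 7^7 = 823543 multiplications
Savings: 1367631 - 823543 = 544088 multiplications

Standard: 1367631 multiplications (111^3). Strassen: 823543 multiplications (7^7, after padding to 128x128). Strassen reduces 8 recursive multiplications to 7 at each level.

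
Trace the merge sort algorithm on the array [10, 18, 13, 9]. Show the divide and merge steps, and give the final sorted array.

Merge sort trace:

Split: [10, 18, 13, 9] -> [10, 18] and [13, 9]
  Split: [10, 18] -> [10] and [18]
  Merge: [10] + [18] -> [10, 18]
  Split: [13, 9] -> [13] and [9]
  Merge: [13] + [9] -> [9, 13]
Merge: [10, 18] + [9, 13] -> [9, 10, 13, 18]

Final sorted array: [9, 10, 13, 18]

The merge sort proceeds by recursively splitting the array and merging sorted halves.
After all merges, the sorted array is [9, 10, 13, 18].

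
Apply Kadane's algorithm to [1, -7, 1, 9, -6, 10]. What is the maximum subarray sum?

Using Kadane's algorithm on [1, -7, 1, 9, -6, 10]:

Scanning through the array:
Position 1 (value -7): max_ending_here = -6, max_so_far = 1
Position 2 (value 1): max_ending_here = 1, max_so_far = 1
Position 3 (value 9): max_ending_here = 10, max_so_far = 10
Position 4 (value -6): max_ending_here = 4, max_so_far = 10
Position 5 (value 10): max_ending_here = 14, max_so_far = 14

Maximum subarray: [1, 9, -6, 10]
Maximum sum: 14

The maximum subarray is [1, 9, -6, 10] with sum 14. This subarray runs from index 2 to index 5.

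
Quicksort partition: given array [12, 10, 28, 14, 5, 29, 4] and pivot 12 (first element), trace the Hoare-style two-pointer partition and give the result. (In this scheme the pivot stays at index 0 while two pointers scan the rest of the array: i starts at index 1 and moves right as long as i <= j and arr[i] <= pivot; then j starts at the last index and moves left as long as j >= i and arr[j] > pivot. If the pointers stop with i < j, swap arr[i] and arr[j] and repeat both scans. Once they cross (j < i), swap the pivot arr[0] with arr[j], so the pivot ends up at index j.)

Hoare-style two-pointer partition with pivot = 12:

Initial array: [12, 10, 28, 14, 5, 29, 4]

Pointers start at i = 1, j = 6.
i stops at index 2 (arr[2]=28 > 12), j stops at index 6 (arr[6]=4 <= 12): swap arr[2] and arr[6], array becomes [12, 10, 4, 14, 5, 29, 28]
i stops at index 3 (arr[3]=14 > 12), j stops at index 4 (arr[4]=5 <= 12): swap arr[3] and arr[4], array becomes [12, 10, 4, 5, 14, 29, 28]
i ends at 4, j ends at 3: the pointers have crossed (j < i), so scanning stops.

Swap pivot arr[0] with arr[3] to place pivot at position 3: [5, 10, 4, 12, 14, 29, 28]
Pivot position: 3

After partitioning with pivot 12, the array becomes [5, 10, 4, 12, 14, 29, 28]. The pivot is placed at index 3. All elements to the left of the pivot are <= 12, and all elements to the right are > 12.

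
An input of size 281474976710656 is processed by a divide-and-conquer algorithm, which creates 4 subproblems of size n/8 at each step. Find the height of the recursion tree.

For divide and conquer with division factor 8:

Problem sizes at each level:
Level 0: 281474976710656
Level 1: 35184372088832
Level 2: 4398046511104
Level 3: 549755813888
Level 4: 68719476736
Level 5: 8589934592
Level 6: 1073741824
Level 7: 134217728
Level 8: 16777216
Level 9: 2097152
Level 10: 262144
Level 11: 32768
Level 12: 4096
Level 13: 512
Level 14: 64
Level 15: 8
Level 16: 1

The root is level 0 and the size-1 base case is level 16 (the tree spans levels 0 through 16, i.e. 17 levels counting the root), so the depth is the number of divisions: log_8(281474976710656) = 16

The recursion tree depth is log_8(281474976710656) = 16. At each level, the problem size is divided by 8, so it takes 16 divisions to reduce to a base case of size 1. The algorithm makes 4 recursive calls at each level.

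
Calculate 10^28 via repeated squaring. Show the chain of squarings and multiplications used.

Computing 10^28 by squaring (build up from 10^1; each line after the first costs one multiplication):

10^1 = 10
10^2 = (10^1)^2 = 10^2 = 100
10^3 = 10 * 10^2 = 10 * 100 = 1000
10^6 = (10^3)^2 = 1000^2 = 1000000
10^7 = 10 * 10^6 = 10 * 1000000 = 10000000
10^14 = (10^7)^2 = 10000000^2 = 100000000000000
10^28 = (10^14)^2 = 100000000000000^2 = 10000000000000000000000000000

Result: 10000000000000000000000000000
Multiplications needed: 6 (6 lines after 10^1)

10^28 = 10000000000000000000000000000. Using exponentiation by squaring, this requires 6 multiplications. The key idea: if the exponent is even, square the half-power; if odd, multiply by the base once.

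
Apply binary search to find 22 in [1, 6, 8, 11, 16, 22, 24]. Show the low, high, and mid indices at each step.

Binary search for 22 in [1, 6, 8, 11, 16, 22, 24]:

lo=0, hi=6, mid=3, arr[mid]=11 -> 11 < 22, search right half
lo=4, hi=6, mid=5, arr[mid]=22 -> Found target at index 5!

Binary search finds 22 at index 5 after 2 comparisons. The search repeatedly halves the search space by comparing with the middle element.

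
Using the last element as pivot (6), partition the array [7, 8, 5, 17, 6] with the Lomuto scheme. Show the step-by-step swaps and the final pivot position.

Lomuto partition with pivot = 6:

Initial array: [7, 8, 5, 17, 6]

arr[0]=7 > 6: no swap
arr[1]=8 > 6: no swap
arr[2]=5 <= 6: swap with position 0, array becomes [5, 8, 7, 17, 6]
arr[3]=17 > 6: no swap

Place pivot at position 1: [5, 6, 7, 17, 8]
Pivot position: 1

After partitioning with pivot 6, the array becomes [5, 6, 7, 17, 8]. The pivot is placed at index 1. All elements to the left of the pivot are <= 6, and all elements to the right are > 6.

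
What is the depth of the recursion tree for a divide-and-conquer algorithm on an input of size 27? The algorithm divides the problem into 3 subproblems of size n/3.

For divide and conquer with division factor 3:

Problem sizes at each level:
Level 0: 27
Level 1: 9
Level 2: 3
Level 3: 1

The root is level 0 and the size-1 base case is level 3 (the tree spans levels 0 through 3, i.e. 4 levels counting the root), so the depth is the number of divisions: log_3(27) = 3

The recursion tree depth is log_3(27) = 3. At each level, the problem size is divided by 3, so it takes 3 divisions to reduce to a base case of size 1. The algorithm makes 3 recursive calls at each level.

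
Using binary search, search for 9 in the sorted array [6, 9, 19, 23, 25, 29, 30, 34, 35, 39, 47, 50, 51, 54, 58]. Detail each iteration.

Binary search for 9 in [6, 9, 19, 23, 25, 29, 30, 34, 35, 39, 47, 50, 51, 54, 58]:

lo=0, hi=14, mid=7, arr[mid]=34 -> 34 > 9, search left half
lo=0, hi=6, mid=3, arr[mid]=23 -> 23 > 9, search left half
lo=0, hi=2, mid=1, arr[mid]=9 -> Found target at index 1!

Binary search finds 9 at index 1 after 3 comparisons. The search repeatedly halves the search space by comparing with the middle element.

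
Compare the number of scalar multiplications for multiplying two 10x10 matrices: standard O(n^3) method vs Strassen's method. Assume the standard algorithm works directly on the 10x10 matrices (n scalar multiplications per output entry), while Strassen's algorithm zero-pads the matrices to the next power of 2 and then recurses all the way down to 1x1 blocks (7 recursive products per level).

Matrix multiplication for 10x10 matrices:

Strassen's algorithm requires power-of-2 dimensions. Pad 10x10 to 16x16 (next power of 2).

Standard algorithm: 10^3 = 1000 multiplications
Strassen's algorithm: 7^(log2(16)) = 7^4 = 2401 multiplications
Difference: 1000 - 2401 = -1401 (Strassen uses MORE here due to padding overhead — for small or just-over-power-of-2 n, padding can outweigh the per-level savings)

Standard: 1000 multiplications (10^3). Strassen: 2401 multiplications (7^4, after padding to 16x16). Strassen reduces 8 recursive multiplications to 7 at each level.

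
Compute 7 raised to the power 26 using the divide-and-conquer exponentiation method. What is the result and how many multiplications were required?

Computing 7^26 by squaring (build up from 7^1; each line after the first costs one multiplication):

7^1 = 7
7^2 = (7^1)^2 = 7^2 = 49
7^3 = 7 * 7^2 = 7 * 49 = 343
7^6 = (7^3)^2 = 343^2 = 117649
7^12 = (7^6)^2 = 117649^2 = 13841287201
7^13 = 7 * 7^12 = 7 * 13841287201 = 96889010407
7^26 = (7^13)^2 = 96889010407^2 = 9387480337647754305649

Result: 9387480337647754305649
Multiplications needed: 6 (6 lines after 7^1)

7^26 = 9387480337647754305649. Using exponentiation by squaring, this requires 6 multiplications. The key idea: if the exponent is even, square the half-power; if odd, multiply by the base once.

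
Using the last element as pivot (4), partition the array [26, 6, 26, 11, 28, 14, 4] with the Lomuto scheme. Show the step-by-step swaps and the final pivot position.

Lomuto partition with pivot = 4:

Initial array: [26, 6, 26, 11, 28, 14, 4]

arr[0]=26 > 4: no swap
arr[1]=6 > 4: no swap
arr[2]=26 > 4: no swap
arr[3]=11 > 4: no swap
arr[4]=28 > 4: no swap
arr[5]=14 > 4: no swap

Place pivot at position 0: [4, 6, 26, 11, 28, 14, 26]
Pivot position: 0

After partitioning with pivot 4, the array becomes [4, 6, 26, 11, 28, 14, 26]. The pivot is placed at index 0. All elements to the left of the pivot are <= 4, and all elements to the right are > 4.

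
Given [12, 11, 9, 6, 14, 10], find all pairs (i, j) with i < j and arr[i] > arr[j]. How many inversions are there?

Finding inversions in [12, 11, 9, 6, 14, 10]:

(0, 1): arr[0]=12 > arr[1]=11
(0, 2): arr[0]=12 > arr[2]=9
(0, 3): arr[0]=12 > arr[3]=6
(0, 5): arr[0]=12 > arr[5]=10
(1, 2): arr[1]=11 > arr[2]=9
(1, 3): arr[1]=11 > arr[3]=6
(1, 5): arr[1]=11 > arr[5]=10
(2, 3): arr[2]=9 > arr[3]=6
(4, 5): arr[4]=14 > arr[5]=10

Total inversions: 9

The array has 9 inversion(s): (0,1), (0,2), (0,3), (0,5), (1,2), (1,3), (1,5), (2,3), (4,5). Each pair (i,j) satisfies i < j and arr[i] > arr[j].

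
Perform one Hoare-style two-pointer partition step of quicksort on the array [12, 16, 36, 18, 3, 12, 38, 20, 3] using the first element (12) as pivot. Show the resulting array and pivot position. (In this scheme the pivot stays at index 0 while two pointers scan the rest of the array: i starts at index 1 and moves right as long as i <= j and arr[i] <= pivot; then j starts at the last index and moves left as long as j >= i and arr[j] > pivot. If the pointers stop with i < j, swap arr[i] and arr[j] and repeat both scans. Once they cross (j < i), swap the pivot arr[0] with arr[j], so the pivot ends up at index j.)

Hoare-style two-pointer partition with pivot = 12:

Initial array: [12, 16, 36, 18, 3, 12, 38, 20, 3]

Pointers start at i = 1, j = 8.
i stops at index 1 (arr[1]=16 > 12), j stops at index 8 (arr[8]=3 <= 12): swap arr[1] and arr[8], array becomes [12, 3, 36, 18, 3, 12, 38, 20, 16]
i stops at index 2 (arr[2]=36 > 12), j stops at index 5 (arr[5]=12 <= 12): swap arr[2] and arr[5], array becomes [12, 3, 12, 18, 3, 36, 38, 20, 16]
i stops at index 3 (arr[3]=18 > 12), j stops at index 4 (arr[4]=3 <= 12): swap arr[3] and arr[4], array becomes [12, 3, 12, 3, 18, 36, 38, 20, 16]
i ends at 4, j ends at 3: the pointers have crossed (j < i), so scanning stops.

Swap pivot arr[0] with arr[3] to place pivot at position 3: [3, 3, 12, 12, 18, 36, 38, 20, 16]
Pivot position: 3

After partitioning with pivot 12, the array becomes [3, 3, 12, 12, 18, 36, 38, 20, 16]. The pivot is placed at index 3. All elements to the left of the pivot are <= 12, and all elements to the right are > 12.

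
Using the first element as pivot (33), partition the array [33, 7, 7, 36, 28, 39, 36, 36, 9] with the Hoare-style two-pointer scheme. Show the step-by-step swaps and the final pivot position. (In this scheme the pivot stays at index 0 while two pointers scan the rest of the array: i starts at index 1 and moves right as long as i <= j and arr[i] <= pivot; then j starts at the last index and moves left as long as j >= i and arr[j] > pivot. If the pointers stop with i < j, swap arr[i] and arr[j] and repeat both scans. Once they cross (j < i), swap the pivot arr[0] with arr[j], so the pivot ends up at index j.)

Hoare-style two-pointer partition with pivot = 33:

Initial array: [33, 7, 7, 36, 28, 39, 36, 36, 9]

Pointers start at i = 1, j = 8.
i stops at index 3 (arr[3]=36 > 33), j stops at index 8 (arr[8]=9 <= 33): swap arr[3] and arr[8], array becomes [33, 7, 7, 9, 28, 39, 36, 36, 36]
i ends at 5, j ends at 4: the pointers have crossed (j < i), so scanning stops.

Swap pivot arr[0] with arr[4] to place pivot at position 4: [28, 7, 7, 9, 33, 39, 36, 36, 36]
Pivot position: 4

After partitioning with pivot 33, the array becomes [28, 7, 7, 9, 33, 39, 36, 36, 36]. The pivot is placed at index 4. All elements to the left of the pivot are <= 33, and all elements to the right are > 33.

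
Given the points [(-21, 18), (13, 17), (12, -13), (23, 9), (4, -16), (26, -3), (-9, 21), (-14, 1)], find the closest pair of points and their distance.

Computing all pairwise distances among 8 points:

d((-21, 18), (13, 17)) = 34.0147
d((-21, 18), (12, -13)) = 45.2769
d((-21, 18), (23, 9)) = 44.911
d((-21, 18), (4, -16)) = 42.2019
d((-21, 18), (26, -3)) = 51.4782
d((-21, 18), (-9, 21)) = 12.3693
d((-21, 18), (-14, 1)) = 18.3848
d((13, 17), (12, -13)) = 30.0167
d((13, 17), (23, 9)) = 12.8062
d((13, 17), (4, -16)) = 34.2053
d((13, 17), (26, -3)) = 23.8537
d((13, 17), (-9, 21)) = 22.3607
d((13, 17), (-14, 1)) = 31.3847
d((12, -13), (23, 9)) = 24.5967
d((12, -13), (4, -16)) = 8.544 <-- minimum
d((12, -13), (26, -3)) = 17.2047
d((12, -13), (-9, 21)) = 39.9625
d((12, -13), (-14, 1)) = 29.5296
d((23, 9), (4, -16)) = 31.4006
d((23, 9), (26, -3)) = 12.3693
d((23, 9), (-9, 21)) = 34.176
d((23, 9), (-14, 1)) = 37.855
d((4, -16), (26, -3)) = 25.5539
d((4, -16), (-9, 21)) = 39.2173
d((4, -16), (-14, 1)) = 24.7588
d((26, -3), (-9, 21)) = 42.4382
d((26, -3), (-14, 1)) = 40.1995
d((-9, 21), (-14, 1)) = 20.6155

Closest pair: (12, -13) and (4, -16) with distance 8.544

The closest pair is (12, -13) and (4, -16) with Euclidean distance 8.544. For 8 points, brute-force pairwise comparison is shown above. For large n, the divide-and-conquer algorithm (sort by x, recurse on halves, check the dividing strip) achieves O(n log n).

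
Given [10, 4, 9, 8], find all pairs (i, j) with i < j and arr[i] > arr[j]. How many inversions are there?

Finding inversions in [10, 4, 9, 8]:

(0, 1): arr[0]=10 > arr[1]=4
(0, 2): arr[0]=10 > arr[2]=9
(0, 3): arr[0]=10 > arr[3]=8
(2, 3): arr[2]=9 > arr[3]=8

Total inversions: 4

The array has 4 inversion(s): (0,1), (0,2), (0,3), (2,3). Each pair (i,j) satisfies i < j and arr[i] > arr[j].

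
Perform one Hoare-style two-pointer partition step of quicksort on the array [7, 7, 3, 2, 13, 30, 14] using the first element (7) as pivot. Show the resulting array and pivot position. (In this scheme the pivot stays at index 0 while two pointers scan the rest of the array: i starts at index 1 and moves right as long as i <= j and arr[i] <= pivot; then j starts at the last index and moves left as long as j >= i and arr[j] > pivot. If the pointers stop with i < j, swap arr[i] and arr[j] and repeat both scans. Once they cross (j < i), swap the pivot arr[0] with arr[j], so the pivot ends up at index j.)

Hoare-style two-pointer partition with pivot = 7:

Initial array: [7, 7, 3, 2, 13, 30, 14]

Pointers start at i = 1, j = 6.
i ends at 4, j ends at 3: the pointers have crossed (j < i), so scanning stops.

Swap pivot arr[0] with arr[3] to place pivot at position 3: [2, 7, 3, 7, 13, 30, 14]
Pivot position: 3

After partitioning with pivot 7, the array becomes [2, 7, 3, 7, 13, 30, 14]. The pivot is placed at index 3. All elements to the left of the pivot are <= 7, and all elements to the right are > 7.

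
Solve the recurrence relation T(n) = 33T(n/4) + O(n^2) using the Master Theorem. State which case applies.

Master Theorem for T(n) = 33T(n/4) + O(n^2):

a = 33, b = 4, c = 2
log_b(a) = log_4(33) = 2.5222

Case 1: c = 2 < log_4(33) = 2.5222
T(n) = O(n^(log_4 33))

For T(n) = 33T(n/4) + O(n^2): log_4(33) = 2.5222. This is Case 1 of the Master Theorem (c < log_b(a), work dominated by leaves), giving O(n^(log_4 33)).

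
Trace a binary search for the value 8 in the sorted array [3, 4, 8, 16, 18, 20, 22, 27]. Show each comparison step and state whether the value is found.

Binary search for 8 in [3, 4, 8, 16, 18, 20, 22, 27]:

lo=0, hi=7, mid=3, arr[mid]=16 -> 16 > 8, search left half
lo=0, hi=2, mid=1, arr[mid]=4 -> 4 < 8, search right half
lo=2, hi=2, mid=2, arr[mid]=8 -> Found target at index 2!

Binary search finds 8 at index 2 after 3 comparisons. The search repeatedly halves the search space by comparing with the middle element.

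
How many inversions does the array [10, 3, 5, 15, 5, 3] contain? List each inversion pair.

Finding inversions in [10, 3, 5, 15, 5, 3]:

(0, 1): arr[0]=10 > arr[1]=3
(0, 2): arr[0]=10 > arr[2]=5
(0, 4): arr[0]=10 > arr[4]=5
(0, 5): arr[0]=10 > arr[5]=3
(2, 5): arr[2]=5 > arr[5]=3
(3, 4): arr[3]=15 > arr[4]=5
(3, 5): arr[3]=15 > arr[5]=3
(4, 5): arr[4]=5 > arr[5]=3

Total inversions: 8

The array has 8 inversion(s): (0,1), (0,2), (0,4), (0,5), (2,5), (3,4), (3,5), (4,5). Each pair (i,j) satisfies i < j and arr[i] > arr[j].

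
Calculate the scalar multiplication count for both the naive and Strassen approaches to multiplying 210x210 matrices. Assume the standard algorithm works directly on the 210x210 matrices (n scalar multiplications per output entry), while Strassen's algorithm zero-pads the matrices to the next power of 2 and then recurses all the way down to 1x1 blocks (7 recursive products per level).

Matrix multiplication for 210x210 matrices:

Strassen's algorithm requires power-of-2 dimensions. Pad 210x210 to 256x256 (next power of 2).

Standard algorithm: 210^3 = 9261000 multiplications
Strassen's algorithm: 7^(log2(256)) = 7^8 = 5764801 multiplications
Savings: 9261000 - 5764801 = 3496199 multiplications

Standard: 9261000 multiplications (210^3). Strassen: 5764801 multiplications (7^8, after padding to 256x256). Strassen reduces 8 recursive multiplications to 7 at each level.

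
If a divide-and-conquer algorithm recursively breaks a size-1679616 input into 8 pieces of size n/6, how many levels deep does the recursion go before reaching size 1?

For divide and conquer with division factor 6:

Problem sizes at each level:
Level 0: 1679616
Level 1: 279936
Level 2: 46656
Level 3: 7776
Level 4: 1296
Level 5: 216
Level 6: 36
Level 7: 6
Level 8: 1

The root is level 0 and the size-1 base case is level 8 (the tree spans levels 0 through 8, i.e. 9 levels counting the root), so the depth is the number of divisions: log_6(1679616) = 8

The recursion tree depth is log_6(1679616) = 8. At each level, the problem size is divided by 6, so it takes 8 divisions to reduce to a base case of size 1. The algorithm makes 8 recursive calls at each level.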